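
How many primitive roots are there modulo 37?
12

The number of primitive roots modulo p is φ(p-1) = φ(36)
φ(36) = 12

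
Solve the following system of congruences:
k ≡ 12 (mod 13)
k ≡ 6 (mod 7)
90

Using the Chinese Remainder Theorem:
M = product of moduli = 91
For equation 1: M_1 = 7, 7 ≡ 7 (mod 13), inverse of 7 mod 13 is 2 (check: 7 × 2 = 14 ≡ 1 (mod 13))
For equation 2: M_2 = 13, 13 ≡ 6 (mod 7), inverse of 13 mod 7 is 6 (check: 6 × 6 = 36 ≡ 1 (mod 7))
Combine: k ≡ Σ r_i×M_i×(M_i⁻¹ mod m_i) = 12×7×2 + 6×13×6 = 168 + 468 = 636
636 mod 91 = 90
k ≡ 90 (mod 91)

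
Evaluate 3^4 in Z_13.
4 = 4 (binary 100). Repeated squaring mod 13: 3^1 ≡ 3; 3^2 ≡ 3² = 9 ≡ 9; 3^4 ≡ 9² = 81 ≡ 3. So 3^4 ≡ 3 (mod 13).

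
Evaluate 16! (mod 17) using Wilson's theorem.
By Wilson's theorem, (16)! ≡ -1 ≡ 16 (mod 17)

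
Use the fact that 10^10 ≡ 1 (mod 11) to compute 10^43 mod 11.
By Fermat: 10^{10} ≡ 1 (mod 11). 43 = 4×10 + 3. So 10^{43} ≡ 10^{3} ≡ 10 (mod 11)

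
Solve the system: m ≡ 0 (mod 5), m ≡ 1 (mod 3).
M = 5 × 3 = 15. M₁ = 3, y₁ ≡ 2 (mod 5). M₂ = 5, y₂ ≡ 2 (mod 3). m = 0×3×2 + 1×5×2 ≡ 10 (mod 15)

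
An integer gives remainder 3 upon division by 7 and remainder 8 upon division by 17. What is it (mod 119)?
M = 7 × 17 = 119. M₁ = 17, y₁ ≡ 5 (mod 7). M₂ = 7, y₂ ≡ 5 (mod 17). k = 3×17×5 + 8×7×5 ≡ 59 (mod 119). The smallest positive such number is 59.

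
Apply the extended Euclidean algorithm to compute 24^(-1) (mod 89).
Extended GCD: 24(26) + 89(-7) = 1. So 24^(-1) ≡ 26 ≡ 26 (mod 89). Verify: 24 × 26 = 624 ≡ 1 (mod 89)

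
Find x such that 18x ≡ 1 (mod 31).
18^(-1) ≡ 19 (mod 31). Verification: 18 × 19 = 342 ≡ 1 (mod 31)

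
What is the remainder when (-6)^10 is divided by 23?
(-6) ≡ 17 (mod 23). 10 = 8 + 2 (binary 1010). Repeated squaring mod 23: 17^1 ≡ 17; 17^2 ≡ 17² = 289 ≡ 13; 17^4 ≡ 13² = 169 ≡ 8; 17^8 ≡ 8² = 64 ≡ 18. Multiply: (-6)^10 ≡ 17^8 × 17^2 ≡ 18 × 13 (mod 23): 18 × 13 = 234 ≡ 4. So (-6)^10 ≡ 4 (mod 23).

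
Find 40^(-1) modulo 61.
29

Using Extended Euclidean Algorithm:
gcd(40, 61) = 1
Bezout coefficients: 40 × 29 + 61 × -19 = 1
So 40 × 29 ≡ 1 (mod 61)
The inverse is 29 mod 61 = 29
Verification: 40 × 29 = 1160 = 19 × 61 + 1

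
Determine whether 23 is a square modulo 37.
By Euler's criterion: 23^{18} ≡ 36 (mod 37). Since this equals -1 (≡ 36), 23 is not a QR.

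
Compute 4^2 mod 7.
2 = 2 (binary 10). Repeated squaring mod 7: 4^1 ≡ 4; 4^2 ≡ 4² = 16 ≡ 2. So 4^2 ≡ 2 (mod 7).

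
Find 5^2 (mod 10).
2 = 2 (binary 10). Repeated squaring mod 10: 5^1 ≡ 5; 5^2 ≡ 5² = 25 ≡ 5. So 5^2 ≡ 5 (mod 10).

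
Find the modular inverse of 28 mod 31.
28^(-1) ≡ 10 (mod 31). Verification: 28 × 10 = 280 ≡ 1 (mod 31)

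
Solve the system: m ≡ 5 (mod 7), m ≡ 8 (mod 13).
M = 7 × 13 = 91. M₁ = 13, y₁ ≡ 6 (mod 7). M₂ = 7, y₂ ≡ 2 (mod 13). m = 5×13×6 + 8×7×2 ≡ 47 (mod 91)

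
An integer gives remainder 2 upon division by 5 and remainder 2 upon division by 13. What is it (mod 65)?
M = 5 × 13 = 65. M₁ = 13, y₁ ≡ 2 (mod 5). M₂ = 5, y₂ ≡ 8 (mod 13). r = 2×13×2 + 2×5×8 ≡ 2 (mod 65). The smallest positive such number is 2.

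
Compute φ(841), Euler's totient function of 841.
812

Prime factorization: 841 = 29^2
Using the formula φ(n) = n × Π(1 - 1/p) for each prime factor p:
φ(841) = 841 × (1 - 1/29)
φ(841) = 812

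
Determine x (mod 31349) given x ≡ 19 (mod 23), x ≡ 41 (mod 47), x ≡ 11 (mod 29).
24951

Using the Chinese Remainder Theorem:
M = product of moduli = 31349
For equation 1: M_1 = 1363, 1363 ≡ 6 (mod 23), inverse of 1363 mod 23 is 4 (check: 6 × 4 = 24 ≡ 1 (mod 23))
For equation 2: M_2 = 667, 667 ≡ 9 (mod 47), inverse of 667 mod 47 is 21 (check: 9 × 21 = 189 ≡ 1 (mod 47))
For equation 3: M_3 = 1081, 1081 ≡ 8 (mod 29), inverse of 1081 mod 29 is 11 (check: 8 × 11 = 88 ≡ 1 (mod 29))
Combine: x ≡ Σ r_i×M_i×(M_i⁻¹ mod m_i) = 19×1363×4 + 41×667×21 + 11×1081×11 = 103588 + 574287 + 130801 = 808676
808676 mod 31349 = 24951
x ≡ 24951 (mod 31349)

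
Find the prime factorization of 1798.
2 × 29 × 31

Divide by primes starting from smallest:
1798 ÷ 2 = 899
899 ÷ 29 = 31
31 ÷ 31 = 1

1798 = 2 × 29 × 31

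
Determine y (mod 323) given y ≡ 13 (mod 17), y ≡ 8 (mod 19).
217

Using the Chinese Remainder Theorem:
M = product of moduli = 323
For equation 1: M_1 = 19, 19 ≡ 2 (mod 17), inverse of 19 mod 17 is 9 (check: 2 × 9 = 18 ≡ 1 (mod 17))
For equation 2: M_2 = 17, 17 ≡ 17 (mod 19), inverse of 17 mod 19 is 9 (check: 17 × 9 = 153 ≡ 1 (mod 19))
Combine: y ≡ Σ r_i×M_i×(M_i⁻¹ mod m_i) = 13×19×9 + 8×17×9 = 2223 + 1224 = 3447
3447 mod 323 = 217
y ≡ 217 (mod 323)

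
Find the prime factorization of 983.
983

Divide by primes starting from smallest:
983 ÷ 983 = 1

983 = 983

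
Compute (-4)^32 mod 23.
Using Fermat: (-4)^{22} ≡ 1 (mod 23). 32 ≡ 10 (mod 22). So (-4)^{32} ≡ (-4)^{10} ≡ 6 (mod 23)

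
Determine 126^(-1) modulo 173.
126^(-1) ≡ 92 (mod 173). Verification: 126 × 92 = 11592 ≡ 1 (mod 173)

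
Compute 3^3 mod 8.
3 = 2 + 1 (binary 11). Repeated squaring mod 8: 3^1 ≡ 3; 3^2 ≡ 3² = 9 ≡ 1. Multiply: 3^3 = 3^2 × 3^1 ≡ 1 × 3 (mod 8): 1 × 3 = 3 ≡ 3. So 3^3 ≡ 3 (mod 8).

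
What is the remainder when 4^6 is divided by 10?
6 = 4 + 2 (binary 110). Repeated squaring mod 10: 4^1 ≡ 4; 4^2 ≡ 4² = 16 ≡ 6; 4^4 ≡ 6² = 36 ≡ 6. Multiply: 4^6 = 4^4 × 4^2 ≡ 6 × 6 (mod 10): 6 × 6 = 36 ≡ 6. So 4^6 ≡ 6 (mod 10).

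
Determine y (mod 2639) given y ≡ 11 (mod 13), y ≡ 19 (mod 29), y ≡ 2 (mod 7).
947

Using the Chinese Remainder Theorem:
M = product of moduli = 2639
For equation 1: M_1 = 203, 203 ≡ 8 (mod 13), inverse of 203 mod 13 is 5 (check: 8 × 5 = 40 ≡ 1 (mod 13))
For equation 2: M_2 = 91, 91 ≡ 4 (mod 29), inverse of 91 mod 29 is 22 (check: 4 × 22 = 88 ≡ 1 (mod 29))
For equation 3: M_3 = 377, 377 ≡ 6 (mod 7), inverse of 377 mod 7 is 6 (check: 6 × 6 = 36 ≡ 1 (mod 7))
Combine: y ≡ Σ r_i×M_i×(M_i⁻¹ mod m_i) = 11×203×5 + 19×91×22 + 2×377×6 = 11165 + 38038 + 4524 = 53727
53727 mod 2639 = 947
y ≡ 947 (mod 2639)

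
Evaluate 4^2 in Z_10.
2 = 2 (binary 10). Repeated squaring mod 10: 4^1 ≡ 4; 4^2 ≡ 4² = 16 ≡ 6. So 4^2 ≡ 6 (mod 10).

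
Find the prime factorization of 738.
2 × 3^2 × 41

Divide by primes starting from smallest:
738 ÷ 2 = 369
369 ÷ 3 = 123
123 ÷ 3 = 41
41 ÷ 41 = 1

738 = 2 × 3^2 × 41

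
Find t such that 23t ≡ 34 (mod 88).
78

Since gcd(23, 88) = 1 divides 34, a solution exists.
Multiply both sides by the inverse of 23 mod 88:
  23^(-1) mod 88 = 23
  x ≡ 23 × 34 ≡ 782 ≡ 78 (mod 88)
Verification: 23 × 78 = 1794 = 20 × 88 + 34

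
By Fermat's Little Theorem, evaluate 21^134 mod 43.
By Fermat: 21^{42} ≡ 1 (mod 43). 134 = 3×42 + 8. So 21^{134} ≡ 21^{8} ≡ 21 (mod 43)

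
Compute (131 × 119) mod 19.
9

(131 × 119) = 15589
15589 mod 19 = 9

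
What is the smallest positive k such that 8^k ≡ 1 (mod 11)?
Powers of 8 mod 11: 8^1≡8, 8^2≡9, 8^3≡6, 8^4≡4, 8^5≡10, 8^6≡3, 8^7≡2, 8^8≡5, 8^9≡7, 8^10≡1. Order = 10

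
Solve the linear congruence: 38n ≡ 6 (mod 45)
12

Since gcd(38, 45) = 1 divides 6, a solution exists.
Multiply both sides by the inverse of 38 mod 45:
  38^(-1) mod 45 = 32
  x ≡ 32 × 6 ≡ 192 ≡ 12 (mod 45)
Verification: 38 × 12 = 456 = 10 × 45 + 6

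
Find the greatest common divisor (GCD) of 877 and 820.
1

Using the Euclidean algorithm:
877 = 1 × 820 + 57
820 = 14 × 57 + 22
57 = 2 × 22 + 13
22 = 1 × 13 + 9
13 = 1 × 9 + 4
9 = 2 × 4 + 1
4 = 4 × 1 + 0

GCD(877, 820) = 1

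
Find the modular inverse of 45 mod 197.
45^(-1) ≡ 162 (mod 197). Verification: 45 × 162 = 7290 ≡ 1 (mod 197)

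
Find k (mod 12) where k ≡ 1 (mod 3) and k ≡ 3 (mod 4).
M = 3 × 4 = 12. M₁ = 4, y₁ ≡ 1 (mod 3). M₂ = 3, y₂ ≡ 3 (mod 4). k = 1×4×1 + 3×3×3 ≡ 7 (mod 12)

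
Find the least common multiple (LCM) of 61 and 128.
7808

First find GCD(61, 128) using the Euclidean algorithm:
61 = 0 × 128 + 61
128 = 2 × 61 + 6
61 = 10 × 6 + 1
6 = 6 × 1 + 0
GCD(61, 128) = 1

LCM formula: LCM(a, b) = (a × b) / GCD(a, b)
LCM(61, 128) = (61 × 128) / 1
LCM(61, 128) = 7808 / 1
LCM(61, 128) = 7808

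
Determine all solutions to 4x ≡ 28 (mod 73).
7

Since gcd(4, 73) = 1 divides 28, a solution exists.
Multiply both sides by the inverse of 4 mod 73:
  4^(-1) mod 73 = 55
  x ≡ 55 × 28 ≡ 1540 ≡ 7 (mod 73)
Verification: 4 × 7 = 28 = 0 × 73 + 28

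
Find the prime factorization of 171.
3^2 × 19

Divide by primes starting from smallest:
171 ÷ 3 = 57
57 ÷ 3 = 19
19 ÷ 19 = 1

171 = 3^2 × 19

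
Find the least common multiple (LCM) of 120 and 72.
360

First find GCD(120, 72) using the Euclidean algorithm:
120 = 1 × 72 + 48
72 = 1 × 48 + 24
48 = 2 × 24 + 0
GCD(120, 72) = 24

LCM formula: LCM(a, b) = (a × b) / GCD(a, b)
LCM(120, 72) = (120 × 72) / 24
LCM(120, 72) = 8640 / 24
LCM(120, 72) = 360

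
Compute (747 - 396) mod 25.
1

(747 - 396) = 351
351 mod 25 = 1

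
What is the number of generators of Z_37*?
Number of primitive roots mod 37 = φ(36) = 12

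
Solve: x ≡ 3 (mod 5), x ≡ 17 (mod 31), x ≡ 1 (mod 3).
M = 5 × 31 × 3 = 465. M₁ = 93, y₁ ≡ 2 (mod 5). M₂ = 15, y₂ ≡ 29 (mod 31). M₃ = 155, y₃ ≡ 2 (mod 3). x = 3×93×2 + 17×15×29 + 1×155×2 ≡ 358 (mod 465)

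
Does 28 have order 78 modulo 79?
p - 1 = 78 has prime divisors 2, 3, 13. Check 28^(78/q) mod 79 for each: 28^(78/2) = 28^39 ≡ 78, 28^(78/3) = 28^26 ≡ 23, 28^(78/13) = 28^6 ≡ 21 (mod 79). None of these is 1, so 28 has order 78 = φ(79), so it is a primitive root mod 79.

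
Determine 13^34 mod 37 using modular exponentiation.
Using repeated squaring. 34 = 32 + 2 (binary 100010). Repeated squaring mod 37: 13^1 ≡ 13; 13^2 ≡ 13² = 169 ≡ 21; 13^4 ≡ 21² = 441 ≡ 34; 13^8 ≡ 34² = 1156 ≡ 9; 13^16 ≡ 9² = 81 ≡ 7; 13^32 ≡ 7² = 49 ≡ 12. Multiply: 13^34 = 13^32 × 13^2 ≡ 12 × 21 (mod 37): 12 × 21 = 252 ≡ 30. So 13^34 ≡ 30 (mod 37).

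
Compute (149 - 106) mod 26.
17

(149 - 106) = 43
43 mod 26 = 17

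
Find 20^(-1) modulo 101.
96

Using Extended Euclidean Algorithm:
gcd(20, 101) = 1
Bezout coefficients: 20 × -5 + 101 × 1 = 1
So 20 × -5 ≡ 1 (mod 101)
The inverse is -5 mod 101 = 96
Verification: 20 × 96 = 1920 = 19 × 101 + 1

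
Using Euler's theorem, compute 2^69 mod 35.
By Euler: 2^{24} ≡ 1 (mod 35) since gcd(2, 35) = 1. 69 = 2×24 + 21. So 2^{69} ≡ 2^{21} ≡ 22 (mod 35)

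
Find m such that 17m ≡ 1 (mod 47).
17^(-1) ≡ 36 (mod 47). Verification: 17 × 36 = 612 ≡ 1 (mod 47)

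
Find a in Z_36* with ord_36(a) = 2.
17 has order 2 mod 36 since 17^{2} ≡ 1 (mod 36) and no smaller power works.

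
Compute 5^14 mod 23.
Using repeated squaring. 14 = 8 + 4 + 2 (binary 1110). Repeated squaring mod 23: 5^1 ≡ 5; 5^2 ≡ 5² = 25 ≡ 2; 5^4 ≡ 2² = 4 ≡ 4; 5^8 ≡ 4² = 16 ≡ 16. Multiply: 5^14 = 5^8 × 5^4 × 5^2 ≡ 16 × 4 × 2 (mod 23): 16 × 4 = 64 ≡ 18; 18 × 2 = 36 ≡ 13. So 5^14 ≡ 13 (mod 23).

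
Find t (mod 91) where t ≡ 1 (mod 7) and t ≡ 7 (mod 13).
M = 7 × 13 = 91. M₁ = 13, y₁ ≡ 6 (mod 7). M₂ = 7, y₂ ≡ 2 (mod 13). t = 1×13×6 + 7×7×2 ≡ 85 (mod 91)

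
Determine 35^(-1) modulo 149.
35^(-1) ≡ 132 (mod 149). Verification: 35 × 132 = 4620 ≡ 1 (mod 149)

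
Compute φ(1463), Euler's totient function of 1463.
1080

Prime factorization: 1463 = 7 × 11 × 19
Using the formula φ(n) = n × Π(1 - 1/p) for each prime factor p:
φ(1463) = 1463 × (1 - 1/7) × (1 - 1/11) × (1 - 1/19)
φ(1463) = 1080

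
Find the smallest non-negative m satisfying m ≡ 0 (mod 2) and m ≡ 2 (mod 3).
M = 2 × 3 = 6. M₁ = 3, y₁ ≡ 1 (mod 2). M₂ = 2, y₂ ≡ 2 (mod 3). m = 0×3×1 + 2×2×2 ≡ 2 (mod 6)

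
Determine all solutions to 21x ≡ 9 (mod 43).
25

Since gcd(21, 43) = 1 divides 9, a solution exists.
Multiply both sides by the inverse of 21 mod 43:
  21^(-1) mod 43 = 41
  x ≡ 41 × 9 ≡ 369 ≡ 25 (mod 43)
Verification: 21 × 25 = 525 = 12 × 43 + 9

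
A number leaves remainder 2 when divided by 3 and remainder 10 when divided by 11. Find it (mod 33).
M = 3 × 11 = 33. M₁ = 11, y₁ ≡ 2 (mod 3). M₂ = 3, y₂ ≡ 4 (mod 11). z = 2×11×2 + 10×3×4 ≡ 32 (mod 33)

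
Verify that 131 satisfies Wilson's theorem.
(130)! mod 131 = 130. Since this equals -1 (mod 131), Wilson confirms 131 is prime.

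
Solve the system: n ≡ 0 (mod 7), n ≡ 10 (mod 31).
M = 7 × 31 = 217. M₁ = 31, y₁ ≡ 5 (mod 7). M₂ = 7, y₂ ≡ 9 (mod 31). n = 0×31×5 + 10×7×9 ≡ 196 (mod 217)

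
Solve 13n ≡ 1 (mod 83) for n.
32

Using Extended Euclidean Algorithm:
gcd(13, 83) = 1
Bezout coefficients: 13 × 32 + 83 × -5 = 1
So 13 × 32 ≡ 1 (mod 83)
The inverse is 32 mod 83 = 32
Verification: 13 × 32 = 416 = 5 × 83 + 1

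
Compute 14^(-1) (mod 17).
14^(-1) ≡ 11 (mod 17). Verification: 14 × 11 = 154 ≡ 1 (mod 17)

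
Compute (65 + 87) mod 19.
0

(65 + 87) = 152
152 mod 19 = 0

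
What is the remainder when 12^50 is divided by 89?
Using repeated squaring. 50 = 32 + 16 + 2 (binary 110010). Repeated squaring mod 89: 12^1 ≡ 12; 12^2 ≡ 12² = 144 ≡ 55; 12^4 ≡ 55² = 3025 ≡ 88; 12^8 ≡ 88² = 7744 ≡ 1; 12^16 ≡ 1² = 1 ≡ 1; 12^32 ≡ 1² = 1 ≡ 1. Multiply: 12^50 = 12^32 × 12^16 × 12^2 ≡ 1 × 1 × 55 (mod 89): 1 × 1 = 1 ≡ 1; 1 × 55 = 55 ≡ 55. So 12^50 ≡ 55 (mod 89).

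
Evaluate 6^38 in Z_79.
Using repeated squaring. 38 = 32 + 4 + 2 (binary 100110). Repeated squaring mod 79: 6^1 ≡ 6; 6^2 ≡ 6² = 36 ≡ 36; 6^4 ≡ 36² = 1296 ≡ 32; 6^8 ≡ 32² = 1024 ≡ 76; 6^16 ≡ 76² = 5776 ≡ 9; 6^32 ≡ 9² = 81 ≡ 2. Multiply: 6^38 = 6^32 × 6^4 × 6^2 ≡ 2 × 32 × 36 (mod 79): 2 × 32 = 64 ≡ 64; 64 × 36 = 2304 ≡ 13. So 6^38 ≡ 13 (mod 79).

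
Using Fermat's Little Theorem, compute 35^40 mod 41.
By Fermat's Little Theorem, 35^{40} ≡ 1 (mod 41) since 41 is prime and gcd(35, 41) = 1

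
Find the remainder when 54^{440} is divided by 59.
By Fermat: 54^{58} ≡ 1 (mod 59). 440 = 7×58 + 34. So 54^{440} ≡ 54^{34} ≡ 57 (mod 59)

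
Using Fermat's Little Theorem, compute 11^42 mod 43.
By Fermat's Little Theorem, 11^{42} ≡ 1 (mod 43) since 43 is prime and gcd(11, 43) = 1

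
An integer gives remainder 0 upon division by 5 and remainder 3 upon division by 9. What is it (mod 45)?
M = 5 × 9 = 45. M₁ = 9, y₁ ≡ 4 (mod 5). M₂ = 5, y₂ ≡ 2 (mod 9). t = 0×9×4 + 3×5×2 ≡ 30 (mod 45). The smallest positive such number is 30.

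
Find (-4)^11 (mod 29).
Using repeated squaring. (-4) ≡ 25 (mod 29). 11 = 8 + 2 + 1 (binary 1011). Repeated squaring mod 29: 25^1 ≡ 25; 25^2 ≡ 25² = 625 ≡ 16; 25^4 ≡ 16² = 256 ≡ 24; 25^8 ≡ 24² = 576 ≡ 25. Multiply: (-4)^11 ≡ 25^8 × 25^2 × 25^1 ≡ 25 × 16 × 25 (mod 29): 25 × 16 = 400 ≡ 23; 23 × 25 = 575 ≡ 24. So (-4)^11 ≡ 24 (mod 29).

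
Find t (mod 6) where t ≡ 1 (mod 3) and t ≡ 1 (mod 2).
M = 3 × 2 = 6. M₁ = 2, y₁ ≡ 2 (mod 3). M₂ = 3, y₂ ≡ 1 (mod 2). t = 1×2×2 + 1×3×1 ≡ 1 (mod 6)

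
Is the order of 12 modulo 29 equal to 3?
No, the actual order is 4, not 3.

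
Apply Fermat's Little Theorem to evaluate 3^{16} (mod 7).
4

By Fermat's Little Theorem, a^(p-1) ≡ 1 (mod p) for prime p and gcd(a, p) = 1
Here p = 7, so 3^6 ≡ 1 (mod 7)
We can reduce the exponent: 16 mod 6 = 4
So 3^16 ≡ 3^4 (mod 7)
Computing: 3^4 mod 7 = 4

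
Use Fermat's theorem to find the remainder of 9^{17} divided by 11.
4

By Fermat's Little Theorem, a^(p-1) ≡ 1 (mod p) for prime p and gcd(a, p) = 1
Here p = 11, so 9^10 ≡ 1 (mod 11)
We can reduce the exponent: 17 mod 10 = 7
So 9^17 ≡ 9^7 (mod 11)
Computing: 9^7 mod 11 = 4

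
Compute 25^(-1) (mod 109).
25^(-1) ≡ 48 (mod 109). Verification: 25 × 48 = 1200 ≡ 1 (mod 109)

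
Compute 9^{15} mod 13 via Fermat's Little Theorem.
1

By Fermat's Little Theorem, a^(p-1) ≡ 1 (mod p) for prime p and gcd(a, p) = 1
Here p = 13, so 9^12 ≡ 1 (mod 13)
We can reduce the exponent: 15 mod 12 = 3
So 9^15 ≡ 9^3 (mod 13)
Computing: 9^3 mod 13 = 1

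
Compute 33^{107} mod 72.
9

Using successive squaring:
Binary expansion of 107: 1101011
Powers of 33 mod 72 (each is the square of the previous):
  33^1 ≡ 33 (mod 72)
  33^2 ≡ 33² = 1089 ≡ 9 (mod 72)
  33^4 ≡ 9² = 81 ≡ 9 (mod 72)
  33^8 ≡ 9² = 81 ≡ 9 (mod 72)
  33^16 ≡ 9² = 81 ≡ 9 (mod 72)
  33^32 ≡ 9² = 81 ≡ 9 (mod 72)
  33^64 ≡ 9² = 81 ≡ 9 (mod 72)
107 = 64 + 32 + 8 + 2 + 1, so 33^107 = 33^64 × 33^32 × 33^8 × 33^2 × 33^1 ≡ 9 × 9 × 9 × 9 × 33 (mod 72)
Multiplying step by step:
  9 × 9 = 81 ≡ 9 (mod 72)
  9 × 9 = 81 ≡ 9 (mod 72)
  9 × 9 = 81 ≡ 9 (mod 72)
  9 × 33 = 297 ≡ 9 (mod 72)
Result: 33^107 ≡ 9 (mod 72)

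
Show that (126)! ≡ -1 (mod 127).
(126)! mod 127 = 126. Since this equals -1 (mod 127), Wilson confirms 127 is prime.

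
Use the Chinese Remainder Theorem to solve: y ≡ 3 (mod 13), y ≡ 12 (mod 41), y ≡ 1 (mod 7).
2759

Using the Chinese Remainder Theorem:
M = product of moduli = 3731
For equation 1: M_1 = 287, 287 ≡ 1 (mod 13), inverse of 287 mod 13 is 1 (check: 1 × 1 = 1 ≡ 1 (mod 13))
For equation 2: M_2 = 91, 91 ≡ 9 (mod 41), inverse of 91 mod 41 is 32 (check: 9 × 32 = 288 ≡ 1 (mod 41))
For equation 3: M_3 = 533, 533 ≡ 1 (mod 7), inverse of 533 mod 7 is 1 (check: 1 × 1 = 1 ≡ 1 (mod 7))
Combine: y ≡ Σ r_i×M_i×(M_i⁻¹ mod m_i) = 3×287×1 + 12×91×32 + 1×533×1 = 861 + 34944 + 533 = 36338
36338 mod 3731 = 2759
y ≡ 2759 (mod 3731)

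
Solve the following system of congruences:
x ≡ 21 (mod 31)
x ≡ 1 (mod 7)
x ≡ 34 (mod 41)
7988

Using the Chinese Remainder Theorem:
M = product of moduli = 8897
For equation 1: M_1 = 287, 287 ≡ 8 (mod 31), inverse of 287 mod 31 is 4 (check: 8 × 4 = 32 ≡ 1 (mod 31))
For equation 2: M_2 = 1271, 1271 ≡ 4 (mod 7), inverse of 1271 mod 7 is 2 (check: 4 × 2 = 8 ≡ 1 (mod 7))
For equation 3: M_3 = 217, 217 ≡ 12 (mod 41), inverse of 217 mod 41 is 24 (check: 12 × 24 = 288 ≡ 1 (mod 41))
Combine: x ≡ Σ r_i×M_i×(M_i⁻¹ mod m_i) = 21×287×4 + 1×1271×2 + 34×217×24 = 24108 + 2542 + 177072 = 203722
203722 mod 8897 = 7988
x ≡ 7988 (mod 8897)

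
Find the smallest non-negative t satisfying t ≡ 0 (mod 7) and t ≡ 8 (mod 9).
M = 7 × 9 = 63. M₁ = 9, y₁ ≡ 4 (mod 7). M₂ = 7, y₂ ≡ 4 (mod 9). t = 0×9×4 + 8×7×4 ≡ 35 (mod 63)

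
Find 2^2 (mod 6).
2 = 2 (binary 10). Repeated squaring mod 6: 2^1 ≡ 2; 2^2 ≡ 2² = 4 ≡ 4. So 2^2 ≡ 4 (mod 6).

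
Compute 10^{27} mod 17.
3

Using successive squaring:
Binary expansion of 27: 11011
Powers of 10 mod 17 (each is the square of the previous):
  10^1 ≡ 10 (mod 17)
  10^2 ≡ 10² = 100 ≡ 15 (mod 17)
  10^4 ≡ 15² = 225 ≡ 4 (mod 17)
  10^8 ≡ 4² = 16 ≡ 16 (mod 17)
  10^16 ≡ 16² = 256 ≡ 1 (mod 17)
27 = 16 + 8 + 2 + 1, so 10^27 = 10^16 × 10^8 × 10^2 × 10^1 ≡ 1 × 16 × 15 × 10 (mod 17)
Multiplying step by step:
  1 × 16 = 16 ≡ 16 (mod 17)
  16 × 15 = 240 ≡ 2 (mod 17)
  2 × 10 = 20 ≡ 3 (mod 17)
Result: 10^27 ≡ 3 (mod 17)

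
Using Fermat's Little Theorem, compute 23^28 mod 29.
By Fermat's Little Theorem, 23^{28} ≡ 1 (mod 29) since 29 is prime and gcd(23, 29) = 1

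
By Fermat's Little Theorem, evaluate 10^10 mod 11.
By Fermat's Little Theorem, 10^{10} ≡ 1 (mod 11) since 11 is prime and gcd(10, 11) = 1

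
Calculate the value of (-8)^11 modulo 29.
Using repeated squaring. (-8) ≡ 21 (mod 29). 11 = 8 + 2 + 1 (binary 1011). Repeated squaring mod 29: 21^1 ≡ 21; 21^2 ≡ 21² = 441 ≡ 6; 21^4 ≡ 6² = 36 ≡ 7; 21^8 ≡ 7² = 49 ≡ 20. Multiply: (-8)^11 ≡ 21^8 × 21^2 × 21^1 ≡ 20 × 6 × 21 (mod 29): 20 × 6 = 120 ≡ 4; 4 × 21 = 84 ≡ 26. So (-8)^11 ≡ 26 (mod 29).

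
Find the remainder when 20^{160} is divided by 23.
By Fermat: 20^{22} ≡ 1 (mod 23). 160 = 7×22 + 6. So 20^{160} ≡ 20^{6} ≡ 16 (mod 23)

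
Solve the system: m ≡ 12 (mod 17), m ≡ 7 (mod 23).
M = 17 × 23 = 391. M₁ = 23, y₁ ≡ 3 (mod 17). M₂ = 17, y₂ ≡ 19 (mod 23). m = 12×23×3 + 7×17×19 ≡ 352 (mod 391)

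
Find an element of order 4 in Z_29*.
12 has order 4 mod 29 since 12^{4} ≡ 1 (mod 29) and no smaller power works.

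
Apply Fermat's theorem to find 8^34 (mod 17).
By Fermat: 8^{16} ≡ 1 (mod 17). 34 = 2×16 + 2. So 8^{34} ≡ 8^{2} ≡ 13 (mod 17)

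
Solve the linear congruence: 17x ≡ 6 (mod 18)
12

Since gcd(17, 18) = 1 divides 6, a solution exists.
Multiply both sides by the inverse of 17 mod 18:
  17^(-1) mod 18 = 17
  x ≡ 17 × 6 ≡ 102 ≡ 12 (mod 18)
Verification: 17 × 12 = 204 = 11 × 18 + 6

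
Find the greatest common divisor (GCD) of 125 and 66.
1

Using the Euclidean algorithm:
125 = 1 × 66 + 59
66 = 1 × 59 + 7
59 = 8 × 7 + 3
7 = 2 × 3 + 1
3 = 3 × 1 + 0

GCD(125, 66) = 1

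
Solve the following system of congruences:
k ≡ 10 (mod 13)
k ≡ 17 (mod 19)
36

Using the Chinese Remainder Theorem:
M = product of moduli = 247
For equation 1: M_1 = 19, 19 ≡ 6 (mod 13), inverse of 19 mod 13 is 11 (check: 6 × 11 = 66 ≡ 1 (mod 13))
For equation 2: M_2 = 13, 13 ≡ 13 (mod 19), inverse of 13 mod 19 is 3 (check: 13 × 3 = 39 ≡ 1 (mod 19))
Combine: k ≡ Σ r_i×M_i×(M_i⁻¹ mod m_i) = 10×19×11 + 17×13×3 = 2090 + 663 = 2753
2753 mod 247 = 36
k ≡ 36 (mod 247)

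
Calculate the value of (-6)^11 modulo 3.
Using repeated squaring. (-6) ≡ 0 (mod 3). 11 = 8 + 2 + 1 (binary 1011). Repeated squaring mod 3: 0^1 ≡ 0; 0^2 ≡ 0² = 0 ≡ 0; 0^4 ≡ 0² = 0 ≡ 0; 0^8 ≡ 0² = 0 ≡ 0. Multiply: (-6)^11 ≡ 0^8 × 0^2 × 0^1 ≡ 0 × 0 × 0 (mod 3): 0 × 0 = 0 ≡ 0; 0 × 0 = 0 ≡ 0. So (-6)^11 ≡ 0 (mod 3).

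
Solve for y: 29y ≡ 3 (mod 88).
79

Since gcd(29, 88) = 1 divides 3, a solution exists.
Multiply both sides by the inverse of 29 mod 88:
  29^(-1) mod 88 = 85
  x ≡ 85 × 3 ≡ 255 ≡ 79 (mod 88)
Verification: 29 × 79 = 2291 = 26 × 88 + 3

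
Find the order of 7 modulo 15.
Powers of 7 mod 15: 7^1≡7, 7^2≡4, 7^3≡13, 7^4≡1. Order = 4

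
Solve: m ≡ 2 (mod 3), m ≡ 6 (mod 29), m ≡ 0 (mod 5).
M = 3 × 29 × 5 = 435. M₁ = 145, y₁ ≡ 1 (mod 3). M₂ = 15, y₂ ≡ 2 (mod 29). M₃ = 87, y₃ ≡ 3 (mod 5). m = 2×145×1 + 6×15×2 + 0×87×3 ≡ 35 (mod 435)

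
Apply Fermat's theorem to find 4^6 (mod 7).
By Fermat's Little Theorem, 4^{6} ≡ 1 (mod 7) since 7 is prime and gcd(4, 7) = 1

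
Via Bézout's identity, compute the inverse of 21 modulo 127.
Extended GCD: 21(-6) + 127(1) = 1. So 21^(-1) ≡ 121 ≡ 121 (mod 127). Verify: 21 × 121 = 2541 ≡ 1 (mod 127)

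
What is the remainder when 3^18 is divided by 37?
Using repeated squaring. 18 = 16 + 2 (binary 10010). Repeated squaring mod 37: 3^1 ≡ 3; 3^2 ≡ 3² = 9 ≡ 9; 3^4 ≡ 9² = 81 ≡ 7; 3^8 ≡ 7² = 49 ≡ 12; 3^16 ≡ 12² = 144 ≡ 33. Multiply: 3^18 = 3^16 × 3^2 ≡ 33 × 9 (mod 37): 33 × 9 = 297 ≡ 1. So 3^18 ≡ 1 (mod 37).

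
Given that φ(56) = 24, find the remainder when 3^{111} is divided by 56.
By Euler: 3^{24} ≡ 1 (mod 56) since gcd(3, 56) = 1. 111 = 4×24 + 15. So 3^{111} ≡ 3^{15} ≡ 27 (mod 56)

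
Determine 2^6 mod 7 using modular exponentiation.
6 = 4 + 2 (binary 110). Repeated squaring mod 7: 2^1 ≡ 2; 2^2 ≡ 2² = 4 ≡ 4; 2^4 ≡ 4² = 16 ≡ 2. Multiply: 2^6 = 2^4 × 2^2 ≡ 2 × 4 (mod 7): 2 × 4 = 8 ≡ 1. So 2^6 ≡ 1 (mod 7).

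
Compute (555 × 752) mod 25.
10

(555 × 752) = 417360
417360 mod 25 = 10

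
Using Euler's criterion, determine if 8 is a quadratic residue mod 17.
By Euler's criterion: 8^{8} ≡ 1 (mod 17). Since this equals 1, 8 is a QR.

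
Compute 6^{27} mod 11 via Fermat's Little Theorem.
8

By Fermat's Little Theorem, a^(p-1) ≡ 1 (mod p) for prime p and gcd(a, p) = 1
Here p = 11, so 6^10 ≡ 1 (mod 11)
We can reduce the exponent: 27 mod 10 = 7
So 6^27 ≡ 6^7 (mod 11)
Computing: 6^7 mod 11 = 8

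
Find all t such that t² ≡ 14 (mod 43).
The square roots of 14 mod 43 are 10 and 33. Verify: 10² = 100 ≡ 14 (mod 43)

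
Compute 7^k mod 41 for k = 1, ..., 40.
g^1, g^2, ..., g^{40} mod 41: {7, 8, 15, 23, 38, 20, 17, 37, 13, 9, 22, 31, 12, 2, 14, 16, 30, 5, 35, 40, 34, 33, 26, 18, 3, 21, 24, 4, 28, 32, 19, 10, 29, 39, 27, 25, 11, 36, 6, 1}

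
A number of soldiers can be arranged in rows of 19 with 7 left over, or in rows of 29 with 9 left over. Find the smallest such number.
M = 19 × 29 = 551. M₁ = 29, y₁ ≡ 2 (mod 19). M₂ = 19, y₂ ≡ 26 (mod 29). m = 7×29×2 + 9×19×26 ≡ 444 (mod 551). The smallest positive such number is 444.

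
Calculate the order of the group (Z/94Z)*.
46

Prime factorization: 94 = 2 × 47
Using the formula φ(n) = n × Π(1 - 1/p) for each prime factor p:
φ(94) = 94 × (1 - 1/2) × (1 - 1/47)
φ(94) = 46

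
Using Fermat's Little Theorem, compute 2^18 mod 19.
By Fermat's Little Theorem, 2^{18} ≡ 1 (mod 19) since 19 is prime and gcd(2, 19) = 1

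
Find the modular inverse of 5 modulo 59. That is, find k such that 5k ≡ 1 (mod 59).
12

Using Extended Euclidean Algorithm:
gcd(5, 59) = 1
Bezout coefficients: 5 × 12 + 59 × -1 = 1
So 5 × 12 ≡ 1 (mod 59)
The inverse is 12 mod 59 = 12
Verification: 5 × 12 = 60 = 1 × 59 + 1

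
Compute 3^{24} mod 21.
15

Using successive squaring:
Binary expansion of 24: 11000
Powers of 3 mod 21 (each is the square of the previous):
  3^1 ≡ 3 (mod 21)
  3^2 ≡ 3² = 9 ≡ 9 (mod 21)
  3^4 ≡ 9² = 81 ≡ 18 (mod 21)
  3^8 ≡ 18² = 324 ≡ 9 (mod 21)
  3^16 ≡ 9² = 81 ≡ 18 (mod 21)
24 = 16 + 8, so 3^24 = 3^16 × 3^8 ≡ 18 × 9 (mod 21)
Multiplying step by step:
  18 × 9 = 162 ≡ 15 (mod 21)
Result: 3^24 ≡ 15 (mod 21)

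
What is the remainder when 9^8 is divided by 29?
8 = 8 (binary 1000). Repeated squaring mod 29: 9^1 ≡ 9; 9^2 ≡ 9² = 81 ≡ 23; 9^4 ≡ 23² = 529 ≡ 7; 9^8 ≡ 7² = 49 ≡ 20. So 9^8 ≡ 20 (mod 29).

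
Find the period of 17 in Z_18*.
Powers of 17 mod 18: 17^1≡17, 17^2≡1. Order = 2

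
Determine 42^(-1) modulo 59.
42^(-1) ≡ 52 (mod 59). Verification: 42 × 52 = 2184 ≡ 1 (mod 59)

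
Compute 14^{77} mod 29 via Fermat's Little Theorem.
17

By Fermat's Little Theorem, a^(p-1) ≡ 1 (mod p) for prime p and gcd(a, p) = 1
Here p = 29, so 14^28 ≡ 1 (mod 29)
We can reduce the exponent: 77 mod 28 = 21
So 14^77 ≡ 14^21 (mod 29)
Computing: 14^21 mod 29 = 17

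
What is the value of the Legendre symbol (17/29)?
(17/29) = 17^{14} mod 29 = -1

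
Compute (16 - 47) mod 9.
5

(16 - 47) = -31
-31 mod 9 = 5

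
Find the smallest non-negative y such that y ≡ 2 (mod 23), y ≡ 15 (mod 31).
232

Using the Chinese Remainder Theorem:
M = product of moduli = 713
For equation 1: M_1 = 31, 31 ≡ 8 (mod 23), inverse of 31 mod 23 is 3 (check: 8 × 3 = 24 ≡ 1 (mod 23))
For equation 2: M_2 = 23, 23 ≡ 23 (mod 31), inverse of 23 mod 31 is 27 (check: 23 × 27 = 621 ≡ 1 (mod 31))
Combine: y ≡ Σ r_i×M_i×(M_i⁻¹ mod m_i) = 2×31×3 + 15×23×27 = 186 + 9315 = 9501
9501 mod 713 = 232
y ≡ 232 (mod 713)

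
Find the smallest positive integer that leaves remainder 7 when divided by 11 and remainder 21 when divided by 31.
M = 11 × 31 = 341. M₁ = 31, y₁ ≡ 5 (mod 11). M₂ = 11, y₂ ≡ 17 (mod 31). k = 7×31×5 + 21×11×17 ≡ 238 (mod 341). The smallest positive such number is 238.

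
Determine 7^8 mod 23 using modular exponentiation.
8 = 8 (binary 1000). Repeated squaring mod 23: 7^1 ≡ 7; 7^2 ≡ 7² = 49 ≡ 3; 7^4 ≡ 3² = 9 ≡ 9; 7^8 ≡ 9² = 81 ≡ 12. So 7^8 ≡ 12 (mod 23).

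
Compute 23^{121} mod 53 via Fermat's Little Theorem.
23

By Fermat's Little Theorem, a^(p-1) ≡ 1 (mod p) for prime p and gcd(a, p) = 1
Here p = 53, so 23^52 ≡ 1 (mod 53)
We can reduce the exponent: 121 mod 52 = 17
So 23^121 ≡ 23^17 (mod 53)
Computing: 23^17 mod 53 = 23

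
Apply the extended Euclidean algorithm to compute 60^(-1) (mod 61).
Extended GCD: 60(-1) + 61(1) = 1. So 60^(-1) ≡ 60 ≡ 60 (mod 61). Verify: 60 × 60 = 3600 ≡ 1 (mod 61)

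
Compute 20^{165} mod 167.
142

Using successive squaring:
Binary expansion of 165: 10100101
Powers of 20 mod 167 (each is the square of the previous):
  20^1 ≡ 20 (mod 167)
  20^2 ≡ 20² = 400 ≡ 66 (mod 167)
  20^4 ≡ 66² = 4356 ≡ 14 (mod 167)
  20^8 ≡ 14² = 196 ≡ 29 (mod 167)
  20^16 ≡ 29² = 841 ≡ 6 (mod 167)
  20^32 ≡ 6² = 36 ≡ 36 (mod 167)
  20^64 ≡ 36² = 1296 ≡ 127 (mod 167)
  20^128 ≡ 127² = 16129 ≡ 97 (mod 167)
165 = 128 + 32 + 4 + 1, so 20^165 = 20^128 × 20^32 × 20^4 × 20^1 ≡ 97 × 36 × 14 × 20 (mod 167)
Multiplying step by step:
  97 × 36 = 3492 ≡ 152 (mod 167)
  152 × 14 = 2128 ≡ 124 (mod 167)
  124 × 20 = 2480 ≡ 142 (mod 167)
Result: 20^165 ≡ 142 (mod 167)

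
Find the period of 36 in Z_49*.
Powers of 36 mod 49: 36^1≡36, 36^2≡22, 36^3≡8, 36^4≡43, 36^5≡29, 36^6≡15, 36^7≡1. Order = 7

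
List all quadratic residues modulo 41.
QRs mod 41: {1, 2, 4, 5, 8, 9, 10, 16, 18, 20, 21, 23, 25, 31, 32, 33, 36, 37, 39, 40}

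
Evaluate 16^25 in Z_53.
Using repeated squaring. 25 = 16 + 8 + 1 (binary 11001). Repeated squaring mod 53: 16^1 ≡ 16; 16^2 ≡ 16² = 256 ≡ 44; 16^4 ≡ 44² = 1936 ≡ 28; 16^8 ≡ 28² = 784 ≡ 42; 16^16 ≡ 42² = 1764 ≡ 15. Multiply: 16^25 = 16^16 × 16^8 × 16^1 ≡ 15 × 42 × 16 (mod 53): 15 × 42 = 630 ≡ 47; 47 × 16 = 752 ≡ 10. So 16^25 ≡ 10 (mod 53).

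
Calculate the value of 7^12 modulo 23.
Using repeated squaring. 12 = 8 + 4 (binary 1100). Repeated squaring mod 23: 7^1 ≡ 7; 7^2 ≡ 7² = 49 ≡ 3; 7^4 ≡ 3² = 9 ≡ 9; 7^8 ≡ 9² = 81 ≡ 12. Multiply: 7^12 = 7^8 × 7^4 ≡ 12 × 9 (mod 23): 12 × 9 = 108 ≡ 16. So 7^12 ≡ 16 (mod 23).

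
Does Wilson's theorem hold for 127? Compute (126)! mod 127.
(126)! mod 127 = 126. Since this equals -1 (mod 127), Wilson confirms 127 is prime.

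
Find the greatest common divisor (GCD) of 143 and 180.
1

Using the Euclidean algorithm:
143 = 0 × 180 + 143
180 = 1 × 143 + 37
143 = 3 × 37 + 32
37 = 1 × 32 + 5
32 = 6 × 5 + 2
5 = 2 × 2 + 1
2 = 2 × 1 + 0

GCD(143, 180) = 1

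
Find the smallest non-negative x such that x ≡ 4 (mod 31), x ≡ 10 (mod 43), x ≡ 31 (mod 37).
7320

Using the Chinese Remainder Theorem:
M = product of moduli = 49321
For equation 1: M_1 = 1591, 1591 ≡ 10 (mod 31), inverse of 1591 mod 31 is 28 (check: 10 × 28 = 280 ≡ 1 (mod 31))
For equation 2: M_2 = 1147, 1147 ≡ 29 (mod 43), inverse of 1147 mod 43 is 3 (check: 29 × 3 = 87 ≡ 1 (mod 43))
For equation 3: M_3 = 1333, 1333 ≡ 1 (mod 37), inverse of 1333 mod 37 is 1 (check: 1 × 1 = 1 ≡ 1 (mod 37))
Combine: x ≡ Σ r_i×M_i×(M_i⁻¹ mod m_i) = 4×1591×28 + 10×1147×3 + 31×1333×1 = 178192 + 34410 + 41323 = 253925
253925 mod 49321 = 7320
x ≡ 7320 (mod 49321)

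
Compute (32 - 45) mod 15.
2

(32 - 45) = -13
-13 mod 15 = 2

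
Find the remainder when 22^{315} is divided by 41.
By Fermat: 22^{40} ≡ 1 (mod 41). 315 = 7×40 + 35. So 22^{315} ≡ 22^{35} ≡ 3 (mod 41)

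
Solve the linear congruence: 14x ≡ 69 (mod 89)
24

Since gcd(14, 89) = 1 divides 69, a solution exists.
Multiply both sides by the inverse of 14 mod 89:
  14^(-1) mod 89 = 70
  x ≡ 70 × 69 ≡ 4830 ≡ 24 (mod 89)
Verification: 14 × 24 = 336 = 3 × 89 + 69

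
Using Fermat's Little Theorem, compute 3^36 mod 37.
By Fermat's Little Theorem, 3^{36} ≡ 1 (mod 37) since 37 is prime and gcd(3, 37) = 1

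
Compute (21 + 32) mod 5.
3

(21 + 32) = 53
53 mod 5 = 3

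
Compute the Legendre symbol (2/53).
(2/53) = 2^{26} mod 53 = -1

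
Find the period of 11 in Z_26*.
Powers of 11 mod 26: 11^1≡11, 11^2≡17, 11^3≡5, 11^4≡3, 11^5≡7, 11^6≡25, 11^7≡15, 11^8≡9, 11^9≡21, 11^10≡23, 11^11≡19, 11^12≡1. Order = 12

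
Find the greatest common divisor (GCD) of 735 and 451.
1

Using the Euclidean algorithm:
735 = 1 × 451 + 284
451 = 1 × 284 + 167
284 = 1 × 167 + 117
167 = 1 × 117 + 50
117 = 2 × 50 + 17
50 = 2 × 17 + 16
17 = 1 × 16 + 1
16 = 16 × 1 + 0

GCD(735, 451) = 1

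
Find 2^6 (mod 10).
6 = 4 + 2 (binary 110). Repeated squaring mod 10: 2^1 ≡ 2; 2^2 ≡ 2² = 4 ≡ 4; 2^4 ≡ 4² = 16 ≡ 6. Multiply: 2^6 = 2^4 × 2^2 ≡ 6 × 4 (mod 10): 6 × 4 = 24 ≡ 4. So 2^6 ≡ 4 (mod 10).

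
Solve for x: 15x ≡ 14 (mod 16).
2

Since gcd(15, 16) = 1 divides 14, a solution exists.
Multiply both sides by the inverse of 15 mod 16:
  15^(-1) mod 16 = 15
  x ≡ 15 × 14 ≡ 210 ≡ 2 (mod 16)
Verification: 15 × 2 = 30 = 1 × 16 + 14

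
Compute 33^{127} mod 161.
40

Using successive squaring:
Binary expansion of 127: 1111111
Powers of 33 mod 161 (each is the square of the previous):
  33^1 ≡ 33 (mod 161)
  33^2 ≡ 33² = 1089 ≡ 123 (mod 161)
  33^4 ≡ 123² = 15129 ≡ 156 (mod 161)
  33^8 ≡ 156² = 24336 ≡ 25 (mod 161)
  33^16 ≡ 25² = 625 ≡ 142 (mod 161)
  33^32 ≡ 142² = 20164 ≡ 39 (mod 161)
  33^64 ≡ 39² = 1521 ≡ 72 (mod 161)
127 = 64 + 32 + 16 + 8 + 4 + 2 + 1, so 33^127 = 33^64 × 33^32 × 33^16 × 33^8 × 33^4 × 33^2 × 33^1 ≡ 72 × 39 × 142 × 25 × 156 × 123 × 33 (mod 161)
Multiplying step by step:
  72 × 39 = 2808 ≡ 71 (mod 161)
  71 × 142 = 10082 ≡ 100 (mod 161)
  100 × 25 = 2500 ≡ 85 (mod 161)
  85 × 156 = 13260 ≡ 58 (mod 161)
  58 × 123 = 7134 ≡ 50 (mod 161)
  50 × 33 = 1650 ≡ 40 (mod 161)
Result: 33^127 ≡ 40 (mod 161)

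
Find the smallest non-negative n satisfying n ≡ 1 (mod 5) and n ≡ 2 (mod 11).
M = 5 × 11 = 55. M₁ = 11, y₁ ≡ 1 (mod 5). M₂ = 5, y₂ ≡ 9 (mod 11). n = 1×11×1 + 2×5×9 ≡ 46 (mod 55)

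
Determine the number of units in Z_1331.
1210

Prime factorization: 1331 = 11^3
Using the formula φ(n) = n × Π(1 - 1/p) for each prime factor p:
φ(1331) = 1331 × (1 - 1/11)
φ(1331) = 1210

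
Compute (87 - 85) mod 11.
2

(87 - 85) = 2
2 mod 11 = 2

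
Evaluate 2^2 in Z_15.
2 = 2 (binary 10). Repeated squaring mod 15: 2^1 ≡ 2; 2^2 ≡ 2² = 4 ≡ 4. So 2^2 ≡ 4 (mod 15).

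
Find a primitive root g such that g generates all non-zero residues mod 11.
p - 1 = 10 has prime divisors 2, 5. h is a primitive root mod 11 iff h^(10/q) ≢ 1 (mod 11) for each such q.
h = 2: 2^5 ≡ 10, 2^2 ≡ 4 (mod 11); none is 1, so 2 has order 10 and is a primitive root.
The smallest primitive root mod 11 is g = 2.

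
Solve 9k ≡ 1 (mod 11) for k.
9^(-1) ≡ 5 (mod 11). Verification: 9 × 5 = 45 ≡ 1 (mod 11)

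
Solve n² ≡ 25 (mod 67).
The square roots of 25 mod 67 are 62 and 5. Verify: 62² = 3844 ≡ 25 (mod 67)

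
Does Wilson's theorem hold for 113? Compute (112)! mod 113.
(112)! mod 113 = 112. Since this equals -1 (mod 113), Wilson confirms 113 is prime.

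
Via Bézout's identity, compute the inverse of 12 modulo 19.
Extended GCD: 12(8) + 19(-5) = 1. So 12^(-1) ≡ 8 ≡ 8 (mod 19). Verify: 12 × 8 = 96 ≡ 1 (mod 19)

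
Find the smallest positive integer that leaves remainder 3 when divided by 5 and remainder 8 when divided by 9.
M = 5 × 9 = 45. M₁ = 9, y₁ ≡ 4 (mod 5). M₂ = 5, y₂ ≡ 2 (mod 9). n = 3×9×4 + 8×5×2 ≡ 8 (mod 45). The smallest positive such number is 8.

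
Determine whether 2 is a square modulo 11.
By Euler's criterion: 2^{5} ≡ 10 (mod 11). Since this equals -1 (≡ 10), 2 is not a QR.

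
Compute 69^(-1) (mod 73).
18

Using Extended Euclidean Algorithm:
gcd(69, 73) = 1
Bezout coefficients: 69 × 18 + 73 × -17 = 1
So 69 × 18 ≡ 1 (mod 73)
The inverse is 18 mod 73 = 18
Verification: 69 × 18 = 1242 = 17 × 73 + 1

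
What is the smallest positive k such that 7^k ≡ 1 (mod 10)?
Powers of 7 mod 10: 7^1≡7, 7^2≡9, 7^3≡3, 7^4≡1. Order = 4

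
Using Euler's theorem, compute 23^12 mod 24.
By Euler: 23^{8} ≡ 1 (mod 24) since gcd(23, 24) = 1. 12 = 1×8 + 4. So 23^{12} ≡ 23^{4} ≡ 1 (mod 24)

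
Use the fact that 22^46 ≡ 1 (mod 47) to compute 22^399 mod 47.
By Fermat: 22^{46} ≡ 1 (mod 47). 399 = 8×46 + 31. So 22^{399} ≡ 22^{31} ≡ 30 (mod 47)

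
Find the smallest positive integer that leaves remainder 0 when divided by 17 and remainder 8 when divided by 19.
M = 17 × 19 = 323. M₁ = 19, y₁ ≡ 9 (mod 17). M₂ = 17, y₂ ≡ 9 (mod 19). x = 0×19×9 + 8×17×9 ≡ 255 (mod 323). The smallest positive such number is 255.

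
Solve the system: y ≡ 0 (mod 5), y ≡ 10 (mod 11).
M = 5 × 11 = 55. M₁ = 11, y₁ ≡ 1 (mod 5). M₂ = 5, y₂ ≡ 9 (mod 11). y = 0×11×1 + 10×5×9 ≡ 10 (mod 55)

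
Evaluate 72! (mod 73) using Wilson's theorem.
By Wilson's theorem, (72)! ≡ -1 ≡ 72 (mod 73)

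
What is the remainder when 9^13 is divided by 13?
Using Fermat: 9^{12} ≡ 1 (mod 13). 13 ≡ 1 (mod 12). So 9^{13} ≡ 9^{1} ≡ 9 (mod 13)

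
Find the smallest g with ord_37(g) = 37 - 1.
p - 1 = 36 has prime divisors 2, 3. h is a primitive root mod 37 iff h^(36/q) ≢ 1 (mod 37) for each such q.
h = 2: 2^18 ≡ 36, 2^12 ≡ 26 (mod 37); none is 1, so 2 has order 36 and is a primitive root.
The smallest primitive root mod 37 is g = 2.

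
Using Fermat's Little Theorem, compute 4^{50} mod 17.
16

By Fermat's Little Theorem, a^(p-1) ≡ 1 (mod p) for prime p and gcd(a, p) = 1
Here p = 17, so 4^16 ≡ 1 (mod 17)
We can reduce the exponent: 50 mod 16 = 2
So 4^50 ≡ 4^2 (mod 17)
Computing: 4^2 mod 17 = 16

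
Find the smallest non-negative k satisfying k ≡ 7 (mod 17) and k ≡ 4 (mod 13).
M = 17 × 13 = 221. M₁ = 13, y₁ ≡ 4 (mod 17). M₂ = 17, y₂ ≡ 10 (mod 13). k = 7×13×4 + 4×17×10 ≡ 160 (mod 221)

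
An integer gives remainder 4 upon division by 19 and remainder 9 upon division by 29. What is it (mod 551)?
M = 19 × 29 = 551. M₁ = 29, y₁ ≡ 2 (mod 19). M₂ = 19, y₂ ≡ 26 (mod 29). k = 4×29×2 + 9×19×26 ≡ 270 (mod 551). The smallest positive such number is 270.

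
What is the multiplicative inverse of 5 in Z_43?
5^(-1) ≡ 26 (mod 43). Verification: 5 × 26 = 130 ≡ 1 (mod 43)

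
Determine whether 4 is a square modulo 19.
By Euler's criterion: 4^{9} ≡ 1 (mod 19). Since this equals 1, 4 is a QR.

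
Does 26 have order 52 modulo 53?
p - 1 = 52 has prime divisors 2, 13. Check 26^(52/q) mod 53 for each: 26^(52/2) = 26^26 ≡ 52, 26^(52/13) = 26^4 ≡ 10 (mod 53). None of these is 1, so 26 has order 52 = φ(53), so it is a primitive root mod 53.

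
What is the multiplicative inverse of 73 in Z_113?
73^(-1) ≡ 48 (mod 113). Verification: 73 × 48 = 3504 ≡ 1 (mod 113)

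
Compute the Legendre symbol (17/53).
(17/53) = 17^{26} mod 53 = 1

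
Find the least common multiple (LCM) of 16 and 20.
80

First find GCD(16, 20) using the Euclidean algorithm:
16 = 0 × 20 + 16
20 = 1 × 16 + 4
16 = 4 × 4 + 0
GCD(16, 20) = 4

LCM formula: LCM(a, b) = (a × b) / GCD(a, b)
LCM(16, 20) = (16 × 20) / 4
LCM(16, 20) = 320 / 4
LCM(16, 20) = 80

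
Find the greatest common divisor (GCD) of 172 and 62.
2

Using the Euclidean algorithm:
172 = 2 × 62 + 48
62 = 1 × 48 + 14
48 = 3 × 14 + 6
14 = 2 × 6 + 2
6 = 3 × 2 + 0

GCD(172, 62) = 2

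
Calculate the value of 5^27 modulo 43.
Using repeated squaring. 27 = 16 + 8 + 2 + 1 (binary 11011). Repeated squaring mod 43: 5^1 ≡ 5; 5^2 ≡ 5² = 25 ≡ 25; 5^4 ≡ 25² = 625 ≡ 23; 5^8 ≡ 23² = 529 ≡ 13; 5^16 ≡ 13² = 169 ≡ 40. Multiply: 5^27 = 5^16 × 5^8 × 5^2 × 5^1 ≡ 40 × 13 × 25 × 5 (mod 43): 40 × 13 = 520 ≡ 4; 4 × 25 = 100 ≡ 14; 14 × 5 = 70 ≡ 27. So 5^27 ≡ 27 (mod 43).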